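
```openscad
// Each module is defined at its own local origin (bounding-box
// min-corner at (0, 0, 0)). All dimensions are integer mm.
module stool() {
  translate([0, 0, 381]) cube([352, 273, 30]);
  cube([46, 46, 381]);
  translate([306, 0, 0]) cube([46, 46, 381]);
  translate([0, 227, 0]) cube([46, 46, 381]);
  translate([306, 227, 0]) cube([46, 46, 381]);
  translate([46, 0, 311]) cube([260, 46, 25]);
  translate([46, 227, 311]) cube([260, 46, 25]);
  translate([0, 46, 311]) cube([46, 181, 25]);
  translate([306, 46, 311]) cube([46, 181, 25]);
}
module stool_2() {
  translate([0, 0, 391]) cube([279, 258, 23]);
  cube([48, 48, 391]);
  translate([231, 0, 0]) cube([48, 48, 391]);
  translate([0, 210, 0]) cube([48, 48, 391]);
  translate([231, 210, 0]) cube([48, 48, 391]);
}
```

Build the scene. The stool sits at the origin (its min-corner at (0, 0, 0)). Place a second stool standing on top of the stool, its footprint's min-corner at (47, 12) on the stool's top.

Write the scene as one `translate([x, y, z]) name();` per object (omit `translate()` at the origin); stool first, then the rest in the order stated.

stool();
translate([47, 12, 411]) stool_2();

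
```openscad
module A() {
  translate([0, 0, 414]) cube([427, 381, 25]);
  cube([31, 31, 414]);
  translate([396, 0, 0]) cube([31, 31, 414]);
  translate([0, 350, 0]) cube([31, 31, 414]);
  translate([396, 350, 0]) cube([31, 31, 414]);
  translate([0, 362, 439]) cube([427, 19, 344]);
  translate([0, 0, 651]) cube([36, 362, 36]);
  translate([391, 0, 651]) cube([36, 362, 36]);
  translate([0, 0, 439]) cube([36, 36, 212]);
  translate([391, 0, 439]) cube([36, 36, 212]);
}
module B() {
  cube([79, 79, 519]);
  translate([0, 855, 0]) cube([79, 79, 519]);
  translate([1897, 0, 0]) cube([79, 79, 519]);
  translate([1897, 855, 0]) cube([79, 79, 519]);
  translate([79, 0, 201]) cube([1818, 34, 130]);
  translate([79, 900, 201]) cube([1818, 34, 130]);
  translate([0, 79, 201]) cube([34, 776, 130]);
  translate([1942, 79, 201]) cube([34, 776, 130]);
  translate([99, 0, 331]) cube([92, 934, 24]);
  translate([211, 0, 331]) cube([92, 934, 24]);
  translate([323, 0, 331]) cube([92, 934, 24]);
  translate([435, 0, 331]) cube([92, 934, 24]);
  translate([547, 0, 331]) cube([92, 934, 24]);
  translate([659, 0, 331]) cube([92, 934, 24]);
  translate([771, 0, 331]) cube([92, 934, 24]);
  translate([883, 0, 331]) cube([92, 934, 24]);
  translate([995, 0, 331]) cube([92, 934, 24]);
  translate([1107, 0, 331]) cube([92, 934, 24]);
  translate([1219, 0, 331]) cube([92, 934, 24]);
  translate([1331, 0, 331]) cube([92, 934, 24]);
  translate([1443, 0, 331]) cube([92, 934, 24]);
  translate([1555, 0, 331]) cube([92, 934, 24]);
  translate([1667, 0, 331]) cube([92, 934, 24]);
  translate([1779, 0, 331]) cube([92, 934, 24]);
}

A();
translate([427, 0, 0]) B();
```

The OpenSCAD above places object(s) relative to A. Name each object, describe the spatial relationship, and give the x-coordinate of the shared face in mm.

The chair's +x face and the bed frame's −x face are both at x = 427 mm.

A is a chair. B is a bed frame. The bed frame is against the chair's +x side, with their −y faces flush. The x-coordinate of the shared face is 427 mm.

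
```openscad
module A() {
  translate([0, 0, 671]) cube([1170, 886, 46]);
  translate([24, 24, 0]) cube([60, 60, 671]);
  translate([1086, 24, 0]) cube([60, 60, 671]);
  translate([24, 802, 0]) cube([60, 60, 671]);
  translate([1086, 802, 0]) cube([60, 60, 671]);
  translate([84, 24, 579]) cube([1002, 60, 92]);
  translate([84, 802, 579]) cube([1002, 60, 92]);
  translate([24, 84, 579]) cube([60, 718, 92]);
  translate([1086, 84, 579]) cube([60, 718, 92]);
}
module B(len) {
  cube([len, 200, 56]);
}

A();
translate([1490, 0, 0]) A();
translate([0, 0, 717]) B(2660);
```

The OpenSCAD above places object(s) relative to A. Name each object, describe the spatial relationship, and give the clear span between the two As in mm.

Second table starts at x = 1490; first ends at x = 1170; clear span = 1490 − 1170 = 320 mm.

A is a table. B is a beam. A beam spans the tops of two tables. The clear span between the two tables is 320 mm.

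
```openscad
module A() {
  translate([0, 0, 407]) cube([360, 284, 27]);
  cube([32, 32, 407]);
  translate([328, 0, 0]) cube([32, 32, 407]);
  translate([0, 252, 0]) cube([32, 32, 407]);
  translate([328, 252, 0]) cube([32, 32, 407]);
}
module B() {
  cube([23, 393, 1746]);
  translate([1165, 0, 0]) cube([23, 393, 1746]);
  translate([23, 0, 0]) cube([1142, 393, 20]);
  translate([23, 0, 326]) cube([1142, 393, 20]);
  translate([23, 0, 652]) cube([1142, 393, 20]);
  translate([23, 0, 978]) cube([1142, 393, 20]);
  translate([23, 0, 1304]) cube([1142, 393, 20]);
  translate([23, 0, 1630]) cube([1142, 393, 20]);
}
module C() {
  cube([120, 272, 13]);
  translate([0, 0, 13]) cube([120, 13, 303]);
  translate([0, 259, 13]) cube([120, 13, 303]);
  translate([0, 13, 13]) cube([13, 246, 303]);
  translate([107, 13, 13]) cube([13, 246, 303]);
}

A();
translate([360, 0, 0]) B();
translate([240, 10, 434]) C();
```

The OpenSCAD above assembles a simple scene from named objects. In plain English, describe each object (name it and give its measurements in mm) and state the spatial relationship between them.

A is a four-legged stool. The seat is 360×284 mm, 27 mm thick, top at z = 434 mm. It stands on four square legs, each 32×32 mm in cross-section, from z = 0 to the seat underside, each flush with a corner of the seat.

B is an open bookshelf. Two side panels, each 23 mm thick, 393 mm deep and 1746 mm tall, stand 1188 mm apart (outside-to-outside). Between them sit 6 shelves, each 20 mm thick and 393 mm deep, spanning the full gap between the sides. The bottom shelf rests on the floor (its underside at z = 0) and the clear gap between one shelf's top and the next shelf's underside is 306 mm.

C is an open-topped rectangular box: outside dimensions 120×272×316 mm, with a uniform wall and base thickness of 13 mm. The base is a full 120×272 slab on the floor; four walls sit on top of the base. The front and back walls (the −y and +y sides) span the full width; the two side walls fit between them.

The bookshelf is against the stool's +x side, with their −y faces flush. The open box is on top of the stool.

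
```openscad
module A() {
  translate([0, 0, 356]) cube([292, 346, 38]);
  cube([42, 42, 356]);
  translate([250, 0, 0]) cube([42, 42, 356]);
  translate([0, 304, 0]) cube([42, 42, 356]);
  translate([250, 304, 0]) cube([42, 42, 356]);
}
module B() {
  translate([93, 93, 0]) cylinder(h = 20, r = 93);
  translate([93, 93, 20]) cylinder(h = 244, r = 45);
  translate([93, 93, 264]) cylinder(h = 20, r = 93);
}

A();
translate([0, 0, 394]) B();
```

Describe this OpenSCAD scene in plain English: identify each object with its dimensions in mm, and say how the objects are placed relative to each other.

A is a four-legged stool. The seat is 292×346 mm, 38 mm thick, top at z = 394 mm. It stands on four square legs, each 42×42 mm in cross-section, from z = 0 to the seat underside, each flush with a corner of the seat.

B is a spool: two coaxial disc flanges of radius 93 mm and thickness 20 mm, joined by a core cylinder of radius 45 mm and height 244 mm. The lower flange rests on z = 0 and the three cylinders share a vertical axis.

The spool is on top of the stool.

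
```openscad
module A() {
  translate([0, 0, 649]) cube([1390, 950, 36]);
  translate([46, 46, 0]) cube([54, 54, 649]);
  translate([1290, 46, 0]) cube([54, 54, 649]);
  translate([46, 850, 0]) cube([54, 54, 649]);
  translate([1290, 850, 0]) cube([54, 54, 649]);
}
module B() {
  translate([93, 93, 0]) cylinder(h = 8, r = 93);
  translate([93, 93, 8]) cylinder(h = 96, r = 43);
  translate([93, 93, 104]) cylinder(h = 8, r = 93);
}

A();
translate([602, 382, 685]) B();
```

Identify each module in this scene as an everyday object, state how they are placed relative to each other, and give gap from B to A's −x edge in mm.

The spool's min-x is at 602; the table's min-x is 0; gap = 602 mm.

A is a table. B is a spool. The spool is on top of the table, centred. The gap from the spool to the table's −x edge is 602 mm.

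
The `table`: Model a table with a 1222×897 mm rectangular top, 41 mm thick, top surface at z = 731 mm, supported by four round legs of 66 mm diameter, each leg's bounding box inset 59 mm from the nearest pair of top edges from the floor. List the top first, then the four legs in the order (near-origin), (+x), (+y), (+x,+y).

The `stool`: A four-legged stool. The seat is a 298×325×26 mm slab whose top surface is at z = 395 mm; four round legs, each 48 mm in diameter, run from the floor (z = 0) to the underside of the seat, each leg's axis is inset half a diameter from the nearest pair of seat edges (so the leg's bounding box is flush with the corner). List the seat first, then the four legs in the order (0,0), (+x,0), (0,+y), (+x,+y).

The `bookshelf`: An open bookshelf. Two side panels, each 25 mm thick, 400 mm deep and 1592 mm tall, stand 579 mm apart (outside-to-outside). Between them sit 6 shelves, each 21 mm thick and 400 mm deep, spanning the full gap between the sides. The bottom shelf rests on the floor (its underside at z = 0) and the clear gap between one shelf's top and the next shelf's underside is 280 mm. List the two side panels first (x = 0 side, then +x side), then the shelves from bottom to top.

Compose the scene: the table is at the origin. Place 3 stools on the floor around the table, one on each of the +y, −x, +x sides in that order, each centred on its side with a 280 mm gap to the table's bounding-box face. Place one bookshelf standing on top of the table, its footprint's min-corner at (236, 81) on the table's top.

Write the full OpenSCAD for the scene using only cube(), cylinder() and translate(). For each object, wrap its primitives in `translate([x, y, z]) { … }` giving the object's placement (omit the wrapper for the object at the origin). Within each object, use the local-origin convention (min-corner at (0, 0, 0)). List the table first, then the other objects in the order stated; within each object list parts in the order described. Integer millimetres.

translate([0, 0, 690]) cube([1222, 897, 41]);
translate([92, 92, 0]) cylinder(h = 690, r = 33);
translate([1130, 92, 0]) cylinder(h = 690, r = 33);
translate([92, 805, 0]) cylinder(h = 690, r = 33);
translate([1130, 805, 0]) cylinder(h = 690, r = 33);
translate([462, 1177, 0]) {
  translate([0, 0, 369]) cube([298, 325, 26]);
  translate([24, 24, 0]) cylinder(h = 369, r = 24);
  translate([274, 24, 0]) cylinder(h = 369, r = 24);
  translate([24, 301, 0]) cylinder(h = 369, r = 24);
  translate([274, 301, 0]) cylinder(h = 369, r = 24);
}
translate([-578, 286, 0]) {
  translate([0, 0, 369]) cube([298, 325, 26]);
  translate([24, 24, 0]) cylinder(h = 369, r = 24);
  translate([274, 24, 0]) cylinder(h = 369, r = 24);
  translate([24, 301, 0]) cylinder(h = 369, r = 24);
  translate([274, 301, 0]) cylinder(h = 369, r = 24);
}
translate([1502, 286, 0]) {
  translate([0, 0, 369]) cube([298, 325, 26]);
  translate([24, 24, 0]) cylinder(h = 369, r = 24);
  translate([274, 24, 0]) cylinder(h = 369, r = 24);
  translate([24, 301, 0]) cylinder(h = 369, r = 24);
  translate([274, 301, 0]) cylinder(h = 369, r = 24);
}
translate([236, 81, 731]) {
  cube([25, 400, 1592]);
  translate([554, 0, 0]) cube([25, 400, 1592]);
  translate([25, 0, 0]) cube([529, 400, 21]);
  translate([25, 0, 301]) cube([529, 400, 21]);
  translate([25, 0, 602]) cube([529, 400, 21]);
  translate([25, 0, 903]) cube([529, 400, 21]);
  translate([25, 0, 1204]) cube([529, 400, 21]);
  translate([25, 0, 1505]) cube([529, 400, 21]);
}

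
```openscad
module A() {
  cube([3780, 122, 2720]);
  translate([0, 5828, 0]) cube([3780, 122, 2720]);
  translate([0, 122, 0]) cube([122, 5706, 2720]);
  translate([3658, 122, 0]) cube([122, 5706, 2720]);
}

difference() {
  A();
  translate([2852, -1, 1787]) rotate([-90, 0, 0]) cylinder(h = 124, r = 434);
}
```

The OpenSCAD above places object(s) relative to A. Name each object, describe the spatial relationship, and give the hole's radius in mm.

A is a house frame. The house frame has a circular hole through its front wall. The hole's radius is 434 mm.

The subtracted cylinder has r = 434 mm.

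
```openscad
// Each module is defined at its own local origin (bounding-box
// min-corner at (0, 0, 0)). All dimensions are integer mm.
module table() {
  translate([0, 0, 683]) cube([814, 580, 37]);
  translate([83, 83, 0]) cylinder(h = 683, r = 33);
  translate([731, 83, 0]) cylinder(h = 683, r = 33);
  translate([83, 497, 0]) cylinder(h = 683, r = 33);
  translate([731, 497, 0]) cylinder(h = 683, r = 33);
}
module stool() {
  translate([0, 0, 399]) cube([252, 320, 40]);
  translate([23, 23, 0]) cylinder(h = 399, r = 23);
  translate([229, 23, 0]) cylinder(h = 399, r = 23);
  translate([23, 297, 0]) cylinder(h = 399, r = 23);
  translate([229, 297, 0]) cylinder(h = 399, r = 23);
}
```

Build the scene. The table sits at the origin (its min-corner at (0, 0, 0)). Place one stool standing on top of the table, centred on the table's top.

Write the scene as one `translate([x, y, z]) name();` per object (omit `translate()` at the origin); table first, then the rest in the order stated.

table();
translate([281, 130, 720]) stool();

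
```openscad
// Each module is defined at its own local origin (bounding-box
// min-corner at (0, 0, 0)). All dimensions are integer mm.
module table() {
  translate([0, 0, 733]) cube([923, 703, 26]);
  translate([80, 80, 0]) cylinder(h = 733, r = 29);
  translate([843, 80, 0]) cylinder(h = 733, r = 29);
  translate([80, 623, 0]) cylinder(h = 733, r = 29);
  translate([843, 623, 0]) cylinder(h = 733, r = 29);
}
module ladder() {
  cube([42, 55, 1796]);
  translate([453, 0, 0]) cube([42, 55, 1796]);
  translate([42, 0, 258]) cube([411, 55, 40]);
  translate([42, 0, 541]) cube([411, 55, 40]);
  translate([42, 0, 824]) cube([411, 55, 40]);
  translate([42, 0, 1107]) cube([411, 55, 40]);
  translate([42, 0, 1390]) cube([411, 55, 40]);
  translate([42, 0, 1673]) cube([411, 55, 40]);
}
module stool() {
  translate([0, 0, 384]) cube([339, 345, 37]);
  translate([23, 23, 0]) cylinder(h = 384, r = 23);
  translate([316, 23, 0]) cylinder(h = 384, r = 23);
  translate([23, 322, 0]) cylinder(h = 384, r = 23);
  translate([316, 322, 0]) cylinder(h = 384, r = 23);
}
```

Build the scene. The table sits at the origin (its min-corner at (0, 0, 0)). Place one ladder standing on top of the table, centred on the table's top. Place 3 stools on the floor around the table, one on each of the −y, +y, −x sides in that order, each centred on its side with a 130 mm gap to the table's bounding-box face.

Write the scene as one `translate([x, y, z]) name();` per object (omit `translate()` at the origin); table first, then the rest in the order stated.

table();
translate([214, 324, 759]) ladder();
translate([292, -475, 0]) stool();
translate([292, 833, 0]) stool();
translate([-469, 179, 0]) stool();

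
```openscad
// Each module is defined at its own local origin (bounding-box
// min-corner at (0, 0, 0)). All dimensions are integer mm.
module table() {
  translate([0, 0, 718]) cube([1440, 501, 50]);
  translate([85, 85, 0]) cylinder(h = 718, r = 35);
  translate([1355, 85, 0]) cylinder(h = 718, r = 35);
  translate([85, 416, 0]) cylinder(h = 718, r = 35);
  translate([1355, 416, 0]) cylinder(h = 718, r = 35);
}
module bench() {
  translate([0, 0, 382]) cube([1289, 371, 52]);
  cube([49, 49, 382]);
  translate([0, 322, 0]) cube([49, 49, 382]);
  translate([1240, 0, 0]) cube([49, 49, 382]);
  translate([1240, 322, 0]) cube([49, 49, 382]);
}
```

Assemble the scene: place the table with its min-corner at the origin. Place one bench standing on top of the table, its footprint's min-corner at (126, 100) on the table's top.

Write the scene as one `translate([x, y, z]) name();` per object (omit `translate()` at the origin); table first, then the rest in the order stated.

table();
translate([126, 100, 768]) bench();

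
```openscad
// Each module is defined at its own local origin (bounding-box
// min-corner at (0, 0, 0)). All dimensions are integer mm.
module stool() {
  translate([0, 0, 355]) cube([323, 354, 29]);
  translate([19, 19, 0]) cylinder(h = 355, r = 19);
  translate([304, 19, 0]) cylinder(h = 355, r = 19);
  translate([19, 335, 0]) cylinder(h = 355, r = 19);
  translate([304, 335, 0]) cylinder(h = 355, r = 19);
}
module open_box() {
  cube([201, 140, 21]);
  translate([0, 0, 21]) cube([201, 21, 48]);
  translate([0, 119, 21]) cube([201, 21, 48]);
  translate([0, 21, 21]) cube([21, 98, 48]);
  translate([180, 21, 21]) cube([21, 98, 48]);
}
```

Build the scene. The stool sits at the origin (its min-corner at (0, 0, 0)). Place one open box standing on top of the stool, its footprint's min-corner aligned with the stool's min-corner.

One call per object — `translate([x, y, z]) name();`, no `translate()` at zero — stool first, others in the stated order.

stool();
translate([0, 0, 384]) open_box();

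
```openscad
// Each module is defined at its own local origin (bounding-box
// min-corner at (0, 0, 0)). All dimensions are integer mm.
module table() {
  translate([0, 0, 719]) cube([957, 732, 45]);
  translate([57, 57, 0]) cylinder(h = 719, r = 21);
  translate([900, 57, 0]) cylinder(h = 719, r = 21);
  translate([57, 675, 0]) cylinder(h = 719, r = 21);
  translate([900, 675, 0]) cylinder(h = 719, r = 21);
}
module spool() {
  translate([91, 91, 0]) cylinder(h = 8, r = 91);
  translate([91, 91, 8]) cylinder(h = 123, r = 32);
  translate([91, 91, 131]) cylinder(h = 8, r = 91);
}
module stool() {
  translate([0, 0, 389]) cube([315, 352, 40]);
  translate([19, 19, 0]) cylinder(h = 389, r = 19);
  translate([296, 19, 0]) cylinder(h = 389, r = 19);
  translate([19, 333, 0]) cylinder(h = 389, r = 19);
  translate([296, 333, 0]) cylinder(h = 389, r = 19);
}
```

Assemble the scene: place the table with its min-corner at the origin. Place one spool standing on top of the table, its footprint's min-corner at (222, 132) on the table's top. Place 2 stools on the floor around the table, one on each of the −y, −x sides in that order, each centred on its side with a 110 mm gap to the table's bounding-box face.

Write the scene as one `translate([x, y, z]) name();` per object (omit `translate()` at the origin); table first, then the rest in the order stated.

table();
translate([222, 132, 764]) spool();
translate([321, -462, 0]) stool();
translate([-425, 190, 0]) stool();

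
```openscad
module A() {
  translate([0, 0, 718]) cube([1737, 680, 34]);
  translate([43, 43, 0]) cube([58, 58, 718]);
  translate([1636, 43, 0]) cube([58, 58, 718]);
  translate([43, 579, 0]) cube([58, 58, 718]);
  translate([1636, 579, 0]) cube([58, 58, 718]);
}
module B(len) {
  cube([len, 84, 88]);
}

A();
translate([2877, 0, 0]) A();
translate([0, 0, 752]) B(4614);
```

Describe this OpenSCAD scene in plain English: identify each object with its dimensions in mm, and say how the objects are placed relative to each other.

A is a rectangular dining table. The top is 1737×680×34 mm with its upper surface at z = 752 mm. It stands on four 58×58 mm square legs, each inset 43 mm from the nearest pair of top edges, running from the floor to the underside of the top.

B is a rectangular beam 4614 mm long (x), 84 mm deep (y), 88 mm thick (z).

The beam spans the tops of two tables placed 1140 mm apart, resting at z = 752 mm.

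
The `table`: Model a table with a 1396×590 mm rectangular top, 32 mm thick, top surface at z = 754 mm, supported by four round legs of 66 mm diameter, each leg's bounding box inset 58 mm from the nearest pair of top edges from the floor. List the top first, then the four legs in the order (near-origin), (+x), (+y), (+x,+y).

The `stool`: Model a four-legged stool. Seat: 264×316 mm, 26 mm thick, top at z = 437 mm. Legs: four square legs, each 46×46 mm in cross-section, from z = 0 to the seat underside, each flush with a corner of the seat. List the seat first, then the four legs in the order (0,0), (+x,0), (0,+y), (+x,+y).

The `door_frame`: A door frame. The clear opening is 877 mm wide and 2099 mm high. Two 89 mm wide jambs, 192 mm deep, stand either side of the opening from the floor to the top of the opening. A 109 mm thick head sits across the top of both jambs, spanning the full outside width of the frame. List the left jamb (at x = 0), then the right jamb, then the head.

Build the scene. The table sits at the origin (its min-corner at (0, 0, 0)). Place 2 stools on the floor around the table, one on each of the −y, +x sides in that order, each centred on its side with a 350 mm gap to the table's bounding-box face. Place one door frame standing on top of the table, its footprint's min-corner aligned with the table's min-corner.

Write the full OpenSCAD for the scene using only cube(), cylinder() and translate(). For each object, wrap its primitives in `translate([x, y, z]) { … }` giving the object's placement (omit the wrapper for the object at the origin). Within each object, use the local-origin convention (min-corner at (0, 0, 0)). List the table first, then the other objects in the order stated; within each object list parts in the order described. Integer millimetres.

translate([0, 0, 722]) cube([1396, 590, 32]);
translate([91, 91, 0]) cylinder(h = 722, r = 33);
translate([1305, 91, 0]) cylinder(h = 722, r = 33);
translate([91, 499, 0]) cylinder(h = 722, r = 33);
translate([1305, 499, 0]) cylinder(h = 722, r = 33);
translate([566, -666, 0]) {
  translate([0, 0, 411]) cube([264, 316, 26]);
  cube([46, 46, 411]);
  translate([218, 0, 0]) cube([46, 46, 411]);
  translate([0, 270, 0]) cube([46, 46, 411]);
  translate([218, 270, 0]) cube([46, 46, 411]);
}
translate([1746, 137, 0]) {
  translate([0, 0, 411]) cube([264, 316, 26]);
  cube([46, 46, 411]);
  translate([218, 0, 0]) cube([46, 46, 411]);
  translate([0, 270, 0]) cube([46, 46, 411]);
  translate([218, 270, 0]) cube([46, 46, 411]);
}
translate([0, 0, 754]) {
  cube([89, 192, 2099]);
  translate([966, 0, 0]) cube([89, 192, 2099]);
  translate([0, 0, 2099]) cube([1055, 192, 109]);
}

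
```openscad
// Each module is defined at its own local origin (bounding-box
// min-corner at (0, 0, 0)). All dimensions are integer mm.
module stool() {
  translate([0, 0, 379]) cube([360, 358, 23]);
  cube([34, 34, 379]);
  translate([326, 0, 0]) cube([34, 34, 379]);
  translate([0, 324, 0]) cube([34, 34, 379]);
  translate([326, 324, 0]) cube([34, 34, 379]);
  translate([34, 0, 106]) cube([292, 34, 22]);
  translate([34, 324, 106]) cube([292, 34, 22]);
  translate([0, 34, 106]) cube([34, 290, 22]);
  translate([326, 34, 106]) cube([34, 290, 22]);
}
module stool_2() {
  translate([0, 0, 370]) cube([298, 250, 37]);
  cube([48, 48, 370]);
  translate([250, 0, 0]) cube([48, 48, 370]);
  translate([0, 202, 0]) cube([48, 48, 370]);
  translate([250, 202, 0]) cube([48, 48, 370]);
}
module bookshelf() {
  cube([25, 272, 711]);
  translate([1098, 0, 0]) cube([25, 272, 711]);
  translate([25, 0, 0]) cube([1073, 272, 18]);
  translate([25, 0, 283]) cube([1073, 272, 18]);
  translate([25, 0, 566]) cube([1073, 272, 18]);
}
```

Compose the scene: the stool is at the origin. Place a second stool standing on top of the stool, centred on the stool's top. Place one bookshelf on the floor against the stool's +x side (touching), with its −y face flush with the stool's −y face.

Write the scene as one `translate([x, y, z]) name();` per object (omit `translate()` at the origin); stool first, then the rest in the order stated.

stool();
translate([31, 54, 402]) stool_2();
translate([360, 0, 0]) bookshelf();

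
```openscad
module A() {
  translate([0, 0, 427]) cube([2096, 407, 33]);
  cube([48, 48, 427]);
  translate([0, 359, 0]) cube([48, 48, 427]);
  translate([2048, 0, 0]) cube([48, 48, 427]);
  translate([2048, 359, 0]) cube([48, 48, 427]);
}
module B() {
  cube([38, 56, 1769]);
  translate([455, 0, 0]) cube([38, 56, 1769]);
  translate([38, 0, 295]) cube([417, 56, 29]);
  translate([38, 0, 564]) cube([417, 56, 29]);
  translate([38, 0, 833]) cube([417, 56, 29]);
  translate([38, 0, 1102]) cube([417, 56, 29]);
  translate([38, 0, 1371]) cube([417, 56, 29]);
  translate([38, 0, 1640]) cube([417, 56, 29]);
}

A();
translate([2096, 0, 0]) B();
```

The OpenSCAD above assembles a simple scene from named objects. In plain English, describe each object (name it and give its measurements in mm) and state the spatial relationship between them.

A is a long wooden bench with a 2096 mm (x) × 407 mm (y) seat, 33 mm thick, its top surface 460 mm above the floor. Four 48 mm square legs at the seat corners, flush with the edges, run from z = 0 to the seat underside.

B is a wooden ladder with two side rails of 38×56 mm section and 1769 mm height, set 493 mm apart overall. Between them run 6 rectangular rungs (56 mm deep, 29 mm thick), front faces flush with the rails' −y face. The bottom of the first rung is 295 mm above the floor and each subsequent rung is 269 mm higher than the one below.

The ladder is against the bench's +x side, with their −y faces flush.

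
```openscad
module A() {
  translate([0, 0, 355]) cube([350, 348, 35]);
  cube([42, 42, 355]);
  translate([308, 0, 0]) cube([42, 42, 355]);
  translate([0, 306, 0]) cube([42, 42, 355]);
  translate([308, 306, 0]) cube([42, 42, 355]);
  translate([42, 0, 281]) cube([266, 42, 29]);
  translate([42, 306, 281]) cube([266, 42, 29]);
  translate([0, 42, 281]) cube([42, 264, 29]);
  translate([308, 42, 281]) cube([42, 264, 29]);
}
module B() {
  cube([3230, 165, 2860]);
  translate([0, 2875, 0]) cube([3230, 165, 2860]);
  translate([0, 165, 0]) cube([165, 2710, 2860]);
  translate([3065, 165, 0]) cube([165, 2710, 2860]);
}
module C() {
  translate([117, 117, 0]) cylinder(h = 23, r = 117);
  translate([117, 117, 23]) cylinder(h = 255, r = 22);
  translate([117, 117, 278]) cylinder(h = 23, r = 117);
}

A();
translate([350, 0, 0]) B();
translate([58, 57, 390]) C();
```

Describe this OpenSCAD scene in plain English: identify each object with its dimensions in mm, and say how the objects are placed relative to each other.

A is a simple wooden stool: a rectangular seat 350 mm (x) by 348 mm (y), 35 mm thick, top face at z = 390 mm, on four square legs, each 42×42 mm in cross-section. The legs rest on z = 0, each flush with a corner of the seat. Four stretchers, 42 mm wide and 29 mm tall, connect adjacent legs with their undersides at z = 281 mm, each running between the inner faces of the legs it joins and aligned with the legs' outer faces on the other axis.

B is the wall frame of a small rectangular building: four walls, each 2860 mm tall and 165 mm thick, enclosing a footprint 3230 mm (x) by 3040 mm (y) outside-to-outside, with no floor or roof. The front and back walls (the −y and +y sides) span the full width; the two side walls fit between them.

C is a spool: two coaxial disc flanges of radius 117 mm and thickness 23 mm, joined by a core cylinder of radius 22 mm and height 255 mm. The lower flange rests on z = 0 and the three cylinders share a vertical axis.

The house frame is against the stool's +x side, with their −y faces flush. The spool is on top of the stool, centred.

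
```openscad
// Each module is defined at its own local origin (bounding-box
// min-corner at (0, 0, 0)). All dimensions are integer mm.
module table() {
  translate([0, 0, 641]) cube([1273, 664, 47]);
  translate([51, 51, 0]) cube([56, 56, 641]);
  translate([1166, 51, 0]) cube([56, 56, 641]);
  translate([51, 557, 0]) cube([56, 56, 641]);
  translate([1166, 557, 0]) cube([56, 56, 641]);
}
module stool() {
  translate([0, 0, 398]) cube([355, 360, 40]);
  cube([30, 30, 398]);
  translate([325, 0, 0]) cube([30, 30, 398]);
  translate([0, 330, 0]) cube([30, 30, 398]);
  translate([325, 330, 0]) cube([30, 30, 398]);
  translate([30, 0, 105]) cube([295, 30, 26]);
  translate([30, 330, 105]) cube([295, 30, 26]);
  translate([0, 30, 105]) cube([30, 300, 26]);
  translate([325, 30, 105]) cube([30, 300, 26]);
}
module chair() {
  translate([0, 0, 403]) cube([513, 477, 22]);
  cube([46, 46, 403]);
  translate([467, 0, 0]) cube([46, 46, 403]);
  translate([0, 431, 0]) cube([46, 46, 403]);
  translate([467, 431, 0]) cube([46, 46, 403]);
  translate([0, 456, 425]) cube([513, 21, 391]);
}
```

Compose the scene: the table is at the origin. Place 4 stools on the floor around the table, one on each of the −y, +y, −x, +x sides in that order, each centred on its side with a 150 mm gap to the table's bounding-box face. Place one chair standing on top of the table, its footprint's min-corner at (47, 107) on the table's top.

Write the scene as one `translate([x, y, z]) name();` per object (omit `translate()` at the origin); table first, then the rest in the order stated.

table();
translate([459, -510, 0]) stool();
translate([459, 814, 0]) stool();
translate([-505, 152, 0]) stool();
translate([1423, 152, 0]) stool();
translate([47, 107, 688]) chair();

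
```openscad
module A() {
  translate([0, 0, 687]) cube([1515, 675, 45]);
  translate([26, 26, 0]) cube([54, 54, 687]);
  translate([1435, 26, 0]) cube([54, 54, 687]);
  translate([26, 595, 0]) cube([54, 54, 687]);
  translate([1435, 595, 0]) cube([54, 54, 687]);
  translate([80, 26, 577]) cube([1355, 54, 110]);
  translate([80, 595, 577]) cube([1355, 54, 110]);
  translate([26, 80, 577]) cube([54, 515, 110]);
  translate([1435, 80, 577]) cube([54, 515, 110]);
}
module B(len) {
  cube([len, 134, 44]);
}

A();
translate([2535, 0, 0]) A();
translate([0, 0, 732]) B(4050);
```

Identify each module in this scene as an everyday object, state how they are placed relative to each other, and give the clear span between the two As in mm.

A is a table. B is a beam. A beam spans the tops of two tables. The clear span between the two tables is 1020 mm.

Second table starts at x = 2535; first ends at x = 1515; clear span = 2535 − 1515 = 1020 mm.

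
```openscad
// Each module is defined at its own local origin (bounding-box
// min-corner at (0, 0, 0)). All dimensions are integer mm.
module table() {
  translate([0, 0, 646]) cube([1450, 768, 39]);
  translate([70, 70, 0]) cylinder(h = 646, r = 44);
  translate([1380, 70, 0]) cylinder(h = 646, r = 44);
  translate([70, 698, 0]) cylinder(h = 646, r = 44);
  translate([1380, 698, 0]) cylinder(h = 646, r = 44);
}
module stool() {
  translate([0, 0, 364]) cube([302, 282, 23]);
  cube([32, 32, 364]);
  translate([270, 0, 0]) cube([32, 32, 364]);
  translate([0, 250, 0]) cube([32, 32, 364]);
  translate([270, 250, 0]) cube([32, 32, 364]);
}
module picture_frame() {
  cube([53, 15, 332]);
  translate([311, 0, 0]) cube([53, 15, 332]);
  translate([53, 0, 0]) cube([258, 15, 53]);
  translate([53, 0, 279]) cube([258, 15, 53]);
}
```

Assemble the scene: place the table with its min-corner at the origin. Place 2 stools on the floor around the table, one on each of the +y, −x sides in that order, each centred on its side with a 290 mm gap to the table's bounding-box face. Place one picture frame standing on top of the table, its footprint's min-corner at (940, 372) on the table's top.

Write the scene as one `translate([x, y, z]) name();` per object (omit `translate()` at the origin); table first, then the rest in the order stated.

table();
translate([574, 1058, 0]) stool();
translate([-592, 243, 0]) stool();
translate([940, 372, 685]) picture_frame();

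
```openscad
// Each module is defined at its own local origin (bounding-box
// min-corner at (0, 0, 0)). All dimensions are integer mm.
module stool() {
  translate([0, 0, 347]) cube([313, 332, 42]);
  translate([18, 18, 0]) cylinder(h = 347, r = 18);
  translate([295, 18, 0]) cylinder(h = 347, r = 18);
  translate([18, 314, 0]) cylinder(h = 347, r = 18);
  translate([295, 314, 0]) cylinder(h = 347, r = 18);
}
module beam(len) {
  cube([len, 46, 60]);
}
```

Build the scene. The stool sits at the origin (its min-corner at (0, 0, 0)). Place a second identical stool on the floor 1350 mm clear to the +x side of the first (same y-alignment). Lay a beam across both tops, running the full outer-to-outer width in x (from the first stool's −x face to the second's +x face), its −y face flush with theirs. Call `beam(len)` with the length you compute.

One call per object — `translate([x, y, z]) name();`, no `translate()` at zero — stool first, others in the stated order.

stool();
translate([1663, 0, 0]) stool();
translate([0, 0, 389]) beam(1976);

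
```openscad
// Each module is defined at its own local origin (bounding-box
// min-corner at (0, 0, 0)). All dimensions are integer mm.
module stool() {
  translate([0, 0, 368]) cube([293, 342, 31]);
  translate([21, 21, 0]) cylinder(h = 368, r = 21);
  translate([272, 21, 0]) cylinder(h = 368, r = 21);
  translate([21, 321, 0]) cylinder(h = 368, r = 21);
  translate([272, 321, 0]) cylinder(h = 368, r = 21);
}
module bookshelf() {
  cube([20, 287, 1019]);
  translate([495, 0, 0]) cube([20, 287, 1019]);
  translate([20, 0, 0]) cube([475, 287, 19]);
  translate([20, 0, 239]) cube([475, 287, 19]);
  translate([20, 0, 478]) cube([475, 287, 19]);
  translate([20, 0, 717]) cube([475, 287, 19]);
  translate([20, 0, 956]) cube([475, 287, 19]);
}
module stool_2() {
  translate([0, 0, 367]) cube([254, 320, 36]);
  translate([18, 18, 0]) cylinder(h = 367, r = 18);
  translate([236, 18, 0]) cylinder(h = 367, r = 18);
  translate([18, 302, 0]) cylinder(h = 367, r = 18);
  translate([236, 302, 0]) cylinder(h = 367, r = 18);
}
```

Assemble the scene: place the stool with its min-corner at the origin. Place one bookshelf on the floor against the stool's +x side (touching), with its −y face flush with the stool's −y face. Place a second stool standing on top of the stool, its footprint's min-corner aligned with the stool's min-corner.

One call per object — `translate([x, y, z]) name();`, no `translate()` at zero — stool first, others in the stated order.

stool();
translate([293, 0, 0]) bookshelf();
translate([0, 0, 399]) stool_2();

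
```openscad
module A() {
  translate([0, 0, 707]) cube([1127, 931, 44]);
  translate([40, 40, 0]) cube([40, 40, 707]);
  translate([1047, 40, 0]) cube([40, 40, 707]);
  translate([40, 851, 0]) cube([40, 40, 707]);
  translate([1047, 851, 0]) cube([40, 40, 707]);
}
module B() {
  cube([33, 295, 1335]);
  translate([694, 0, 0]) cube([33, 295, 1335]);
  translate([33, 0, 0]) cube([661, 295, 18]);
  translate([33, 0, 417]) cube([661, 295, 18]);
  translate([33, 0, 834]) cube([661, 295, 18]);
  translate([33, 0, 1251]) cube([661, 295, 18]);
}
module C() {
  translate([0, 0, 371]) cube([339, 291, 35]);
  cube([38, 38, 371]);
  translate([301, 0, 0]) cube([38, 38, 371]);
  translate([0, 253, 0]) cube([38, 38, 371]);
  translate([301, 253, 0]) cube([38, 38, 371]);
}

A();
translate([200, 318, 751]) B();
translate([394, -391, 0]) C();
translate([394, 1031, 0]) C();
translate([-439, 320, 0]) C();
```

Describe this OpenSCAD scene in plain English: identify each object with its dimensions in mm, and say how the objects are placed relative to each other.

A is a rectangular dining table. The top is 1127×931×44 mm with its upper surface at z = 751 mm. It stands on four 40×40 mm square legs, each inset 40 mm from the nearest pair of top edges, running from the floor to the underside of the top.

B is an open bookshelf. Two side panels, each 33 mm thick, 295 mm deep and 1335 mm tall, stand 727 mm apart (outside-to-outside). Between them sit 4 shelves, each 18 mm thick and 295 mm deep, spanning the full gap between the sides. The bottom shelf rests on the floor (its underside at z = 0) and the clear gap between one shelf's top and the next shelf's underside is 399 mm.

C is a four-legged stool. The seat is a 339×291×35 mm slab whose top surface is at z = 406 mm; four square legs, each 38×38 mm in cross-section, run from the floor (z = 0) to the underside of the seat, each flush with a corner of the seat.

The bookshelf is on top of the table, centred. Three stools sit around the table at the −y, +y, −x sides.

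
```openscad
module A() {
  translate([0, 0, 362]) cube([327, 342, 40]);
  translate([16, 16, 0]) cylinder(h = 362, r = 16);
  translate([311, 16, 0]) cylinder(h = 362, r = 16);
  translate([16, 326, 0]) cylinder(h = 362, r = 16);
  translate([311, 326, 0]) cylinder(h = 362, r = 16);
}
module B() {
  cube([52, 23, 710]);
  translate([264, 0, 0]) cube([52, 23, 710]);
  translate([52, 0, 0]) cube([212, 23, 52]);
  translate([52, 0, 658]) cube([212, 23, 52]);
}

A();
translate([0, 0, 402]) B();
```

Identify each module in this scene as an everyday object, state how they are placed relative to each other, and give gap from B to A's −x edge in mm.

The picture frame's min-x is at 0; the stool's min-x is 0; gap = 0 mm.

A is a stool. B is a picture frame. The picture frame is on top of the stool. The gap from the picture frame to the stool's −x edge is 0 mm.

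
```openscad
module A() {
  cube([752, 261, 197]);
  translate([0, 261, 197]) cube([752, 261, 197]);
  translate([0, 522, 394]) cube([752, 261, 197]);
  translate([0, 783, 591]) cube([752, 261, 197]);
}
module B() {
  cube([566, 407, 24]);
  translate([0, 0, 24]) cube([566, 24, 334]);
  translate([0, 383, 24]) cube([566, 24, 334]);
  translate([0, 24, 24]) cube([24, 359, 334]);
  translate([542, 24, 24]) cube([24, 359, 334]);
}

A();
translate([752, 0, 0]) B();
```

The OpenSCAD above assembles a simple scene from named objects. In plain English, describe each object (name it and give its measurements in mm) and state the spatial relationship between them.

A is a run of 4 identical solid stair steps. Each tread is 752×261 mm and each step block is 197 mm high. Step 1 rests on the floor; step k is offset from step 1 by (k−1)×261 mm in y and (k−1)×197 mm in z.

B is an open-topped rectangular box: outside dimensions 566×407×358 mm, with a uniform wall and base thickness of 24 mm. The base is a full 566×407 slab on the floor; four walls sit on top of the base. The front and back walls (the −y and +y sides) span the full width; the two side walls fit between them.

The open box is against the staircase's +x side, with their −y faces flush.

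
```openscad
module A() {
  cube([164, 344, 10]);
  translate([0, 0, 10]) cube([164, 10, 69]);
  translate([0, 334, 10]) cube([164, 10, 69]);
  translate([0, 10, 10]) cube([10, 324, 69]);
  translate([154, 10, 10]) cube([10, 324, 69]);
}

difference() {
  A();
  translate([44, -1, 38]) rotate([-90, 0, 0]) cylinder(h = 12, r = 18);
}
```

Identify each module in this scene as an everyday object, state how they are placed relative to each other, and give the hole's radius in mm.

A is an open box. The open box has a circular hole through its front wall. The hole's radius is 18 mm.

The subtracted cylinder has r = 18 mm.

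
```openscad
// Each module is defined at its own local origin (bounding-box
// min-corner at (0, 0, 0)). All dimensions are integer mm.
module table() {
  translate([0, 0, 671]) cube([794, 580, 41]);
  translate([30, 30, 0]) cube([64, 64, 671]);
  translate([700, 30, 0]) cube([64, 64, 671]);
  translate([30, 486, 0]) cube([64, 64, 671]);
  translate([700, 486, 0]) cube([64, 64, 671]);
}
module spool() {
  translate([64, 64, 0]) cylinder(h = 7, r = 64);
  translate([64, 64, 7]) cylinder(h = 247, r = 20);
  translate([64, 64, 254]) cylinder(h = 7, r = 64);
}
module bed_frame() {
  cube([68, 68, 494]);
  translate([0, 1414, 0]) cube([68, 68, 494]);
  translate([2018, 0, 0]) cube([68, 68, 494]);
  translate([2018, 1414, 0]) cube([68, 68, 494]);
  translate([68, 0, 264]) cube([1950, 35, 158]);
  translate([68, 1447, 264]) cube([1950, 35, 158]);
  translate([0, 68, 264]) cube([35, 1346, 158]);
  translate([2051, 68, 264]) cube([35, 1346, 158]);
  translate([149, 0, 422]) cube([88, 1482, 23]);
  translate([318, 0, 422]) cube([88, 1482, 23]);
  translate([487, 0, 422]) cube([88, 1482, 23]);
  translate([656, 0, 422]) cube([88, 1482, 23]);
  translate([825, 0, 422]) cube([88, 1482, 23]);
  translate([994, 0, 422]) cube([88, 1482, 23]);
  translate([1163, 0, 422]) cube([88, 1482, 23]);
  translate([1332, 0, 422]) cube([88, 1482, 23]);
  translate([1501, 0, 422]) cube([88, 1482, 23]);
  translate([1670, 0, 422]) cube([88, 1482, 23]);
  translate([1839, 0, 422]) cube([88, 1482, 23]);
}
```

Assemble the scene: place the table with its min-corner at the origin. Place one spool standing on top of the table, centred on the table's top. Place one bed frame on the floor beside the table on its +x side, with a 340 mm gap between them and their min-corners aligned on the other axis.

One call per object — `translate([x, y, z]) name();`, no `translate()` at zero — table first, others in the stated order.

table();
translate([333, 226, 712]) spool();
translate([1134, 0, 0]) bed_frame();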